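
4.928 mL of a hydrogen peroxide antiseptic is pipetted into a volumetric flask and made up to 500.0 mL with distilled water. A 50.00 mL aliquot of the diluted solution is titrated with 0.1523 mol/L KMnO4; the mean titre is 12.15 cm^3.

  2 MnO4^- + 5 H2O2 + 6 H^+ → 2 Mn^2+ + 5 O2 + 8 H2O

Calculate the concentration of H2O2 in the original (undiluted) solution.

n(KMnO4) = 0.01215 × 0.1523 = 1.850 × 10^-3 mol
From the 5:2 ratio, n(H2O2) in the aliquot = 5/2 × 1.850 × 10^-3 = 4.626 × 10^-3 mol
[H2O2]_dilute = 4.626 × 10^-3 / 0.05000 = 0.09252 mol/L
Dilution factor = 500.0 / 4.928 = 101.5
[H2O2]_stock = 0.09252 × 101.5 = 9.387 mol/L

9.387 mol/L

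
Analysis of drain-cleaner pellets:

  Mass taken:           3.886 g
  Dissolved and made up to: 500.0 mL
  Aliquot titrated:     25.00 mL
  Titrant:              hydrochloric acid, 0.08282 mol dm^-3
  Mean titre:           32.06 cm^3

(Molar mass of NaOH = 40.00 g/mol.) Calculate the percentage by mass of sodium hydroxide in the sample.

NaOH + HCl → NaCl + H2O
n(HCl) per titration = 0.03206 × 0.08282 = 2.655 × 10^-3 mol
n(NaOH) in each aliquot = 2.655 × 10^-3 mol (1:1 ratio)
n(NaOH) in the whole flask = 2.655 × 10^-3 × 500.0/25.00 = 0.05310 mol
mass of NaOH = 0.05310 × 40.00 = 2.124 g
% NaOH = 2.124 / 3.886 × 100 = 54.66 %

54.66 %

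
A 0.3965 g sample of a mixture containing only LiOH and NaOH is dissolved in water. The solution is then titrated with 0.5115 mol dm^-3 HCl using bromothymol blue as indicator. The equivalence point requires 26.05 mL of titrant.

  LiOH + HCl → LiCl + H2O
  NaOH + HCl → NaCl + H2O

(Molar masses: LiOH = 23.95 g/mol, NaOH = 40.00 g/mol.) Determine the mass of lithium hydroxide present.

n(HCl) = 0.02605 × 0.5115 = 0.01332 mol
Let x = n(LiOH), y = n(NaOH).
Titrant: 1x + 1y = 0.01332;  mass: 23.95x + 40.00y = 0.3965
Solving, x = 8.504 × 10^-3 mol, y = 4.821 × 10^-3 mol
mass of LiOH = 8.504 × 10^-3 × 23.95 = 0.2037 g

0.2037 g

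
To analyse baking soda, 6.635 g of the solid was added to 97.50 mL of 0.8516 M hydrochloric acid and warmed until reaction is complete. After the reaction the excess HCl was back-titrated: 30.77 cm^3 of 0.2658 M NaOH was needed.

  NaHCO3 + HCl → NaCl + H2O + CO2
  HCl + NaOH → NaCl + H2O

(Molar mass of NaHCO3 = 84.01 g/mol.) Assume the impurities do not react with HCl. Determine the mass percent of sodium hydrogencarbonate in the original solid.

n(HCl) added = 0.09750 × 0.8516 = 0.08303 mol
n(NaOH) used in back-titration = 0.03077 × 0.2658 = 8.179 × 10^-3 mol
n(HCl) left over = 8.179 × 10^-3 mol (1:1 ratio)
n(HCl) consumed by analyte = 0.08303 − 8.179 × 10^-3 = 0.07485 mol
n(NaHCO3) = 0.07485 mol (1:1 ratio)
mass of NaHCO3 = 0.07485 × 84.01 = 6.288 g
% NaHCO3 = 6.288 / 6.635 × 100 = 94.78 %

94.78 %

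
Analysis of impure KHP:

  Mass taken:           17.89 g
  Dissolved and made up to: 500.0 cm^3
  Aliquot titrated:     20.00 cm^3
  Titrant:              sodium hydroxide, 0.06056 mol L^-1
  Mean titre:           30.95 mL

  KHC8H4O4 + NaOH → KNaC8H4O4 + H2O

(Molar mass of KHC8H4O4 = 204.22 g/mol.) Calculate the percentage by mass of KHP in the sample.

n(NaOH) per titration = 0.03095 × 0.06056 = 1.874 × 10^-3 mol
n(KHC8H4O4) in each aliquot = 1.874 × 10^-3 mol (1:1 ratio)
n(KHC8H4O4) in the whole flask = 1.874 × 10^-3 × 500.0/20.00 = 0.04686 mol
mass of KHC8H4O4 = 0.04686 × 204.22 = 9.569 g
% KHC8H4O4 = 9.569 / 17.89 × 100 = 53.49 %

53.49 %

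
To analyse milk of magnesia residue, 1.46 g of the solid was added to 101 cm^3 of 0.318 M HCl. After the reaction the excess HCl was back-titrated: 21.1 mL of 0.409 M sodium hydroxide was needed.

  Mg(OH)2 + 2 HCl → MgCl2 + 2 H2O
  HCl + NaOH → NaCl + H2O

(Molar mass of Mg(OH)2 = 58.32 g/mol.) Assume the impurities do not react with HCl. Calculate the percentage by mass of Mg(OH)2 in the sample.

n(HCl) added = 0.101 × 0.318 = 0.0321 mol
n(NaOH) used in back-titration = 0.0211 × 0.409 = 8.63 × 10^-3 mol
n(HCl) left over = 8.63 × 10^-3 mol (1:1 ratio)
n(HCl) consumed by analyte = 0.0321 − 8.63 × 10^-3 = 0.0235 mol
From the 1:2 ratio, n(Mg(OH)2) = 1/2 × 0.0235 = 0.0117 mol
mass of Mg(OH)2 = 0.0117 × 58.32 = 0.685 g
% Mg(OH)2 = 0.685 / 1.46 × 100 = 46.9 %

46.9 %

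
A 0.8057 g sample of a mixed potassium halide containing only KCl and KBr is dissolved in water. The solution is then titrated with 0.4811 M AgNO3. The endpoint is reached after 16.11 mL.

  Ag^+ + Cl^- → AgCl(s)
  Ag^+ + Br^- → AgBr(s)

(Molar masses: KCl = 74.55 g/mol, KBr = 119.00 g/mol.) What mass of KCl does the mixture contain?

0.1956 g

n(AgNO3) = 0.01611 × 0.4811 = 7.751 × 10^-3 mol
Let x = n(KCl), y = n(KBr).
Titrant: 1x + 1y = 7.751 × 10^-3;  mass: 74.55x + 119.00y = 0.8057
Solving, x = 2.623 × 10^-3 mol, y = 5.127 × 10^-3 mol
mass of KCl = 2.623 × 10^-3 × 74.55 = 0.1956 g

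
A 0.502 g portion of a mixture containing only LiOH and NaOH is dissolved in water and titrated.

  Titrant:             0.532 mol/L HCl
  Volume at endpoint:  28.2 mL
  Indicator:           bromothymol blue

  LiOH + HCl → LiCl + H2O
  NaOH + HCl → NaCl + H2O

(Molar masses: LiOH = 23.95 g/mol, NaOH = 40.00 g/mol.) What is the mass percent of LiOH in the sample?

29.2 %

n(HCl) = 0.0282 × 0.532 = 0.0150 mol
Let x = n(LiOH), y = n(NaOH).
Titrant: 1x + 1y = 0.0150;  mass: 23.95x + 40.00y = 0.502
Solving, x = 6.11 × 10^-3 mol, y = 8.89 × 10^-3 mol
mass of LiOH = 6.11 × 10^-3 × 23.95 = 0.146 g
% LiOH = 0.146 / 0.502 × 100 = 29.2 %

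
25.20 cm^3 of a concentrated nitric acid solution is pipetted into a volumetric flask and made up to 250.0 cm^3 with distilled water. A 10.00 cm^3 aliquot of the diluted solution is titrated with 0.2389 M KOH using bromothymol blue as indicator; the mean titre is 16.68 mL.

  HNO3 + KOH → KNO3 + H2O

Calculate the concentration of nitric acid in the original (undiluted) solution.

n(KOH) = 0.01668 × 0.2389 = 3.985 × 10^-3 mol
n(HNO3) in the aliquot = 3.985 × 10^-3 mol (1:1 ratio)
[HNO3]_dilute = 3.985 × 10^-3 / 0.01000 = 0.3985 mol/L
Dilution factor = 250.0 / 25.20 = 9.921
[HNO3]_stock = 0.3985 × 9.921 = 3.953 mol/L

3.953 M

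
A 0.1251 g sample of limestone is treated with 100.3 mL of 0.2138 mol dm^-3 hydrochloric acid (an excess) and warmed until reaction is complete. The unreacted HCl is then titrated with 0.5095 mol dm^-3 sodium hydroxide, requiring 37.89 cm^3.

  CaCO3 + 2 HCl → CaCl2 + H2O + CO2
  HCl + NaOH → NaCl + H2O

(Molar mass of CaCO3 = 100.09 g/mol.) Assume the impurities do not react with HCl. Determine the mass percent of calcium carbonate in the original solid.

n(HCl) added = 0.1003 × 0.2138 = 0.02144 mol
n(NaOH) used in back-titration = 0.03789 × 0.5095 = 0.01930 mol
n(HCl) left over = 0.01930 mol (1:1 ratio)
n(HCl) consumed by analyte = 0.02144 − 0.01930 = 2.139 × 10^-3 mol
From the 1:2 ratio, n(CaCO3) = 1/2 × 2.139 × 10^-3 = 1.070 × 10^-3 mol
mass of CaCO3 = 1.070 × 10^-3 × 100.09 = 0.1071 g
% CaCO3 = 0.1071 / 0.1251 × 100 = 85.58 %

85.58 %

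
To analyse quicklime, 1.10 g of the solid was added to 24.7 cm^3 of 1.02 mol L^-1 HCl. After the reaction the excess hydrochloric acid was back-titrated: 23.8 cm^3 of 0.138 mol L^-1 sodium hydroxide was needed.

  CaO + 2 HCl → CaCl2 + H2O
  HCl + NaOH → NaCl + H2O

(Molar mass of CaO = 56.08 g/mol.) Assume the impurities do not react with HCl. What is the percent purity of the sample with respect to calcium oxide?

n(HCl) added = 0.0247 × 1.02 = 0.0252 mol
n(NaOH) used in back-titration = 0.0238 × 0.138 = 3.28 × 10^-3 mol
n(HCl) left over = 3.28 × 10^-3 mol (1:1 ratio)
n(HCl) consumed by analyte = 0.0252 − 3.28 × 10^-3 = 0.0219 mol
From the 1:2 ratio, n(CaO) = 1/2 × 0.0219 = 0.0110 mol
mass of CaO = 0.0110 × 56.08 = 0.614 g
% CaO = 0.614 / 1.10 × 100 = 55.8 %

55.8 %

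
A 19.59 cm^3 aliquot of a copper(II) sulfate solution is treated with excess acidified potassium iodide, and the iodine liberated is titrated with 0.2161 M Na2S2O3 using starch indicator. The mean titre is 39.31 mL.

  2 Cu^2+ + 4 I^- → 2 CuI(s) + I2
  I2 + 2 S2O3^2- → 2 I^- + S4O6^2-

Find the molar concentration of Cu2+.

0.4336 M

n(S2O3^2-) = 0.03931 × 0.2161 = 8.495 × 10^-3 mol
n(I2) = n(S2O3^2-)/2 = 4.247 × 10^-3 mol
From the 2:1 ratio, n(Cu2+) in the aliquot = 2/1 × 4.247 × 10^-3 = 8.495 × 10^-3 mol
[Cu2+] = 8.495 × 10^-3 / 0.01959 = 0.4336 mol/L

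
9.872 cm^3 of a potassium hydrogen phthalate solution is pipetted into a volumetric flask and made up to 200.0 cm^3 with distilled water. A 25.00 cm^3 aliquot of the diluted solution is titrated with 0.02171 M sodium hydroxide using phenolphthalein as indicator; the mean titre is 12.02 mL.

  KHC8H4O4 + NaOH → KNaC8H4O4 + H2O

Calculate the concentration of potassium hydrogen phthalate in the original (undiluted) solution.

0.2115 M

n(NaOH) = 0.01202 × 0.02171 = 2.610 × 10^-4 mol
n(KHC8H4O4) in the aliquot = 2.610 × 10^-4 mol (1:1 ratio)
[KHC8H4O4]_dilute = 2.610 × 10^-4 / 0.02500 = 0.01044 mol/L
Dilution factor = 200.0 / 9.872 = 20.26
[KHC8H4O4]_stock = 0.01044 × 20.26 = 0.2115 mol/L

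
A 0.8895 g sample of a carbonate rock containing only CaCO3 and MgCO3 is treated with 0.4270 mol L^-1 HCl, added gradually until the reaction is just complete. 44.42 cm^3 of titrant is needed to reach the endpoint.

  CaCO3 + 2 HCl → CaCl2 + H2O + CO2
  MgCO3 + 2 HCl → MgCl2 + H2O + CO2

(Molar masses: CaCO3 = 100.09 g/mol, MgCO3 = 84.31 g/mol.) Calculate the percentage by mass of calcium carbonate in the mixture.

64.13 %

n(HCl) = 0.04442 × 0.4270 = 0.01897 mol
Let x = n(CaCO3), y = n(MgCO3).
Titrant: 2x + 2y = 0.01897;  mass: 100.09x + 84.31y = 0.8895
Solving, x = 5.699 × 10^-3 mol, y = 3.785 × 10^-3 mol
mass of CaCO3 = 5.699 × 10^-3 × 100.09 = 0.5704 g
% CaCO3 = 0.5704 / 0.8895 × 100 = 64.13 %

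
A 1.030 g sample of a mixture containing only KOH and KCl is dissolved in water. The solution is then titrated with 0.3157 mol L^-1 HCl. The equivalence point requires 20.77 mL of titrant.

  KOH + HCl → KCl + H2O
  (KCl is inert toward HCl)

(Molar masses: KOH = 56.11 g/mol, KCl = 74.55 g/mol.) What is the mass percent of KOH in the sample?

n(HCl) = 0.02077 × 0.3157 = 6.557 × 10^-3 mol
Let x = n(KOH), y = n(KCl).
Titrant: 1x = 6.557 × 10^-3;  mass: 56.11x + 74.55y = 1.030
Solving, x = 6.557 × 10^-3 mol, y = 8.881 × 10^-3 mol
mass of KOH = 6.557 × 10^-3 × 56.11 = 0.3679 g
% KOH = 0.3679 / 1.030 × 100 = 35.72 %

35.72 %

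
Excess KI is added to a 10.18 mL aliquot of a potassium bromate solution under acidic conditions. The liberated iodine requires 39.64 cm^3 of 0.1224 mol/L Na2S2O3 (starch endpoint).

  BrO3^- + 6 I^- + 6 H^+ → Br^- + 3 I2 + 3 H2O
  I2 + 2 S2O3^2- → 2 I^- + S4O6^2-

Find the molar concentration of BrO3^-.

n(S2O3^2-) = 0.03964 × 0.1224 = 4.852 × 10^-3 mol
n(I2) = n(S2O3^2-)/2 = 2.426 × 10^-3 mol
From the 1:3 ratio, n(BrO3^-) in the aliquot = 1/3 × 2.426 × 10^-3 = 8.087 × 10^-4 mol
[BrO3^-] = 8.087 × 10^-4 / 0.01018 = 0.07944 mol/L

0.07944 mol/L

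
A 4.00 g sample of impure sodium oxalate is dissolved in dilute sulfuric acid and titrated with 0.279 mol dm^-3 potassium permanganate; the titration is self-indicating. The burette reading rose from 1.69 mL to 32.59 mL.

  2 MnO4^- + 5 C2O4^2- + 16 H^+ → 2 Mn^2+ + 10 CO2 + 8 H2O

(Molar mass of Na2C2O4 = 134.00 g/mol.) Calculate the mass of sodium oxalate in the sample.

n(KMnO4) = 0.0309 L × 0.279 mol/L = 8.62 × 10^-3 mol
From the 5:2 ratio, n(Na2C2O4) = 5/2 × 8.62 × 10^-3 = 0.0216 mol
mass of Na2C2O4 = 0.0216 × 134.00 g/mol = 2.89 g

2.89 g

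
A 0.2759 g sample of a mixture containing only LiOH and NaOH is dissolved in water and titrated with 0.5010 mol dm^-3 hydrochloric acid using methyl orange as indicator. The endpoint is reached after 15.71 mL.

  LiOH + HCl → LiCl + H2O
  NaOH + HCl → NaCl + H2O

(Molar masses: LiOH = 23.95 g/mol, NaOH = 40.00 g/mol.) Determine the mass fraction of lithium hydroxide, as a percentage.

21.05 %

n(HCl) = 0.01571 × 0.5010 = 7.871 × 10^-3 mol
Let x = n(LiOH), y = n(NaOH).
Titrant: 1x + 1y = 7.871 × 10^-3;  mass: 23.95x + 40.00y = 0.2759
Solving, x = 2.425 × 10^-3 mol, y = 5.445 × 10^-3 mol
mass of LiOH = 2.425 × 10^-3 × 23.95 = 0.05809 g
% LiOH = 0.05809 / 0.2759 × 100 = 21.05 %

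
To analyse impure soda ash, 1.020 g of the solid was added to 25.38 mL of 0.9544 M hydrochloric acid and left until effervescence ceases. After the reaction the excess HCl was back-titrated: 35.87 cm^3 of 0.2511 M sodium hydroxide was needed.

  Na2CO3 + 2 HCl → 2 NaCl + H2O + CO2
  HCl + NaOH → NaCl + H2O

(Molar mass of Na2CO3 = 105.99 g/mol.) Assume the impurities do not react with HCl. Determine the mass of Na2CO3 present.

n(HCl) added = 0.02538 × 0.9544 = 0.02422 mol
n(NaOH) used in back-titration = 0.03587 × 0.2511 = 9.007 × 10^-3 mol
n(HCl) left over = 9.007 × 10^-3 mol (1:1 ratio)
n(HCl) consumed by analyte = 0.02422 − 9.007 × 10^-3 = 0.01522 mol
From the 1:2 ratio, n(Na2CO3) = 1/2 × 0.01522 = 7.608 × 10^-3 mol
mass of Na2CO3 = 7.608 × 10^-3 × 105.99 = 0.8064 g

0.8064 g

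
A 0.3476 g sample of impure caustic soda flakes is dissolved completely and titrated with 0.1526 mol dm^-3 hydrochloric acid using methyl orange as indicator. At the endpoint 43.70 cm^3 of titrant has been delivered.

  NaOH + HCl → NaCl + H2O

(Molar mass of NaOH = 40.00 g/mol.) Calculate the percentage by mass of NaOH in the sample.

n(HCl) = 0.04370 L × 0.1526 mol/L = 6.669 × 10^-3 mol
n(NaOH) = 6.669 × 10^-3 mol (1:1 ratio)
mass of NaOH = 6.669 × 10^-3 × 40.00 g/mol = 0.2667 g
% NaOH = 0.2667 / 0.3476 × 100 = 76.74 %

76.74 %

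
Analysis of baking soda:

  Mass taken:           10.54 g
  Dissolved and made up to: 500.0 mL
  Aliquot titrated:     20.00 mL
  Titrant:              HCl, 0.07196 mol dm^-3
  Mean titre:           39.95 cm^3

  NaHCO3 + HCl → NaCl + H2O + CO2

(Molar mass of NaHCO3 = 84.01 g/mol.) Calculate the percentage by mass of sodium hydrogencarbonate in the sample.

57.28 %

n(HCl) per titration = 0.03995 × 0.07196 = 2.875 × 10^-3 mol
n(NaHCO3) in each aliquot = 2.875 × 10^-3 mol (1:1 ratio)
n(NaHCO3) in the whole flask = 2.875 × 10^-3 × 500.0/20.00 = 0.07187 mol
mass of NaHCO3 = 0.07187 × 84.01 = 6.038 g
% NaHCO3 = 6.038 / 10.54 × 100 = 57.28 %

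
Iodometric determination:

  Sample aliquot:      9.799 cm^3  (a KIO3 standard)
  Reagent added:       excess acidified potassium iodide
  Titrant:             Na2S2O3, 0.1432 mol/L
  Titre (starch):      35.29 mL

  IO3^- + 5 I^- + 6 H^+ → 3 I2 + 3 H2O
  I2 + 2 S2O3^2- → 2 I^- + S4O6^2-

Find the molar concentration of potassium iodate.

0.08595 mol/L

n(S2O3^2-) = 0.03529 × 0.1432 = 5.054 × 10^-3 mol
n(I2) = n(S2O3^2-)/2 = 2.527 × 10^-3 mol
From the 1:3 ratio, n(IO3^-) in the aliquot = 1/3 × 2.527 × 10^-3 = 8.423 × 10^-4 mol
[IO3^-] = 8.423 × 10^-4 / 0.009799 = 0.08595 mol/L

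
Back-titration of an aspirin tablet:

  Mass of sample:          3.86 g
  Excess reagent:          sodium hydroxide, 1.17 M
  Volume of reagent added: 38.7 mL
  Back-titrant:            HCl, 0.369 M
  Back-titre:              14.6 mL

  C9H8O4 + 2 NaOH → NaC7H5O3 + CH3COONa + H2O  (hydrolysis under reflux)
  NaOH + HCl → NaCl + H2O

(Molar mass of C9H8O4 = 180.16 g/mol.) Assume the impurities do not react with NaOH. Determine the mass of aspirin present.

n(NaOH) added = 0.0387 × 1.17 = 0.0453 mol
n(HCl) used in back-titration = 0.0146 × 0.369 = 5.39 × 10^-3 mol
n(NaOH) left over = 5.39 × 10^-3 mol (1:1 ratio)
n(NaOH) consumed by analyte = 0.0453 − 5.39 × 10^-3 = 0.0399 mol
From the 1:2 ratio, n(C9H8O4) = 1/2 × 0.0399 = 0.0199 mol
mass of C9H8O4 = 0.0199 × 180.16 = 3.59 g

3.59 g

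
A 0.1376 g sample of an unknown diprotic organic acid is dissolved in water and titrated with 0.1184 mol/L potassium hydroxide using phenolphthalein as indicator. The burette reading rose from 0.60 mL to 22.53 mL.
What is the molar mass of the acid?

106.0 g/mol

n(KOH) = 0.02193 L × 0.1184 mol/L = 2.597 × 10^-3 mol
From the 1:2 ratio, n(H2A) = 1/2 × 2.597 × 10^-3 = 1.298 × 10^-3 mol
M = m / n = 0.1376 g / 1.298 × 10^-3 mol = 106.0 g/mol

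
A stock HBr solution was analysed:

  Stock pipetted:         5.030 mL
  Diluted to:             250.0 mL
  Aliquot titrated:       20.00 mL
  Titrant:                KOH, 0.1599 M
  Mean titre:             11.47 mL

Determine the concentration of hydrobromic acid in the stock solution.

4.558 M

HBr + KOH → KBr + H2O
n(KOH) = 0.01147 × 0.1599 = 1.834 × 10^-3 mol
n(HBr) in the aliquot = 1.834 × 10^-3 mol (1:1 ratio)
[HBr]_dilute = 1.834 × 10^-3 / 0.02000 = 0.09170 mol/L
Dilution factor = 250.0 / 5.030 = 49.70
[HBr]_stock = 0.09170 × 49.70 = 4.558 mol/L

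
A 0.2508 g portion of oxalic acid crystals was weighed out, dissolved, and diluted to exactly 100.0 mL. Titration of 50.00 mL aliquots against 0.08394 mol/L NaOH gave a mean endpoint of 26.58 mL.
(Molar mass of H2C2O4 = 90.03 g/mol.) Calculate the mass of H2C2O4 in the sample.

H2C2O4 + 2 NaOH → Na2C2O4 + 2 H2O
n(NaOH) per titration = 0.02658 × 0.08394 = 2.231 × 10^-3 mol
From the 1:2 ratio, n(H2C2O4) in each aliquot = 1/2 × 2.231 × 10^-3 = 1.116 × 10^-3 mol
n(H2C2O4) in the whole flask = 1.116 × 10^-3 × 100.0/50.00 = 2.231 × 10^-3 mol
mass of H2C2O4 = 2.231 × 10^-3 × 90.03 = 0.2009 g

0.2009 g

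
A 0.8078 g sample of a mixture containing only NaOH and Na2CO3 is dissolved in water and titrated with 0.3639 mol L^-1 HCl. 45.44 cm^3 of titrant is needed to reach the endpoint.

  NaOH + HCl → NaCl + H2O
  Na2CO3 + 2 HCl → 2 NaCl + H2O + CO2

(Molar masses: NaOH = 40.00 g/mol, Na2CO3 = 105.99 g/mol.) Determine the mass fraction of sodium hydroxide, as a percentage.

n(HCl) = 0.04544 × 0.3639 = 0.01654 mol
Let x = n(NaOH), y = n(Na2CO3).
Titrant: 1x + 2y = 0.01654;  mass: 40.00x + 105.99y = 0.8078
Solving, x = 5.272 × 10^-3 mol, y = 5.632 × 10^-3 mol
mass of NaOH = 5.272 × 10^-3 × 40.00 = 0.2109 g
% NaOH = 0.2109 / 0.8078 × 100 = 26.10 %

26.10 %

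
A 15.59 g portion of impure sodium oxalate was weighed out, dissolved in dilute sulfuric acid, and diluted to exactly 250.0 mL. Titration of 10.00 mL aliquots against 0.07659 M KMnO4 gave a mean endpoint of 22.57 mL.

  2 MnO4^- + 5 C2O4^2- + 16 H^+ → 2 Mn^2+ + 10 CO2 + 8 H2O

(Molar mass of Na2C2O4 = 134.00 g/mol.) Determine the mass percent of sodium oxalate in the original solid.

n(KMnO4) per titration = 0.02257 × 0.07659 = 1.729 × 10^-3 mol
From the 5:2 ratio, n(Na2C2O4) in each aliquot = 5/2 × 1.729 × 10^-3 = 4.322 × 10^-3 mol
n(Na2C2O4) in the whole flask = 4.322 × 10^-3 × 250.0/10.00 = 0.1080 mol
mass of Na2C2O4 = 0.1080 × 134.00 = 14.48 g
% Na2C2O4 = 14.48 / 15.59 × 100 = 92.86 %

92.86 %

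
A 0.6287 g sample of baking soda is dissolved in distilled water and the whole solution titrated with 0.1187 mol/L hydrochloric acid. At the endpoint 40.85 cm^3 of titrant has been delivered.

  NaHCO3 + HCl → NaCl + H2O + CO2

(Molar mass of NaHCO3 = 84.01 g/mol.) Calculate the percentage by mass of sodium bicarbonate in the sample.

n(HCl) = 0.04085 L × 0.1187 mol/L = 4.849 × 10^-3 mol
n(NaHCO3) = 4.849 × 10^-3 mol (1:1 ratio)
mass of NaHCO3 = 4.849 × 10^-3 × 84.01 g/mol = 0.4074 g
% NaHCO3 = 0.4074 / 0.6287 × 100 = 64.79 %

64.79 %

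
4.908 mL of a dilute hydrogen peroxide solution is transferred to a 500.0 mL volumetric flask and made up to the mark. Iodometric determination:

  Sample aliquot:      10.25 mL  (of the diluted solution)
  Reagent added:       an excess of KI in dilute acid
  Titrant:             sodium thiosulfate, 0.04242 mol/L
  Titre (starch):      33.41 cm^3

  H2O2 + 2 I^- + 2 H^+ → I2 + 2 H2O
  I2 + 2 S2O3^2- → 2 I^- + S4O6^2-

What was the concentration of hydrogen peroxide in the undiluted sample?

n(S2O3^2-) = 0.03341 × 0.04242 = 1.417 × 10^-3 mol
n(I2) = n(S2O3^2-)/2 = 7.086 × 10^-4 mol
n(H2O2) in the aliquot = 7.086 × 10^-4 mol (1:1 ratio)
[H2O2]_dilute = 7.086 × 10^-4 / 0.01025 = 0.06913 mol/L
[H2O2]_original = 0.06913 × 500.0/4.908 = 7.043 mol/L

7.043 mol/L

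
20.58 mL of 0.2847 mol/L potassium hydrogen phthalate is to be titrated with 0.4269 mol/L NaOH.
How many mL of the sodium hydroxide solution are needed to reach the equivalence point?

13.72 mL

KHC8H4O4 + NaOH → KNaC8H4O4 + H2O
n(KHC8H4O4) = 0.02058 L × 0.2847 mol/L = 5.859 × 10^-3 mol
n(NaOH) = 5.859 × 10^-3 mol (1:1 stoichiometry)
V(NaOH) = 5.859 × 10^-3 mol / 0.4269 mol/L = 0.01372 L = 13.72 mL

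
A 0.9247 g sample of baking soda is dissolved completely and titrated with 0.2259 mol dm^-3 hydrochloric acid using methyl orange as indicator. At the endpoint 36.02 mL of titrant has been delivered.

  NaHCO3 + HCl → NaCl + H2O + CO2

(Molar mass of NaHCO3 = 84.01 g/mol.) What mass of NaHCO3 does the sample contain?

n(HCl) = 0.03602 L × 0.2259 mol/L = 8.137 × 10^-3 mol
n(NaHCO3) = 8.137 × 10^-3 mol (1:1 ratio)
mass of NaHCO3 = 8.137 × 10^-3 × 84.01 g/mol = 0.6836 g

0.6836 g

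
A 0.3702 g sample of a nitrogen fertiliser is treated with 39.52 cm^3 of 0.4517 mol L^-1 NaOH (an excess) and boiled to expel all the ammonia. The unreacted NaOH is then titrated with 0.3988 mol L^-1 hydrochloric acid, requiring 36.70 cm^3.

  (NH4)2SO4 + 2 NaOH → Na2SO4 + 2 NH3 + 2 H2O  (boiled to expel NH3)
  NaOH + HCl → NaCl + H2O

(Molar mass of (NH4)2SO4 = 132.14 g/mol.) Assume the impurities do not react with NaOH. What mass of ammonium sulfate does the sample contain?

n(NaOH) added = 0.03952 × 0.4517 = 0.01785 mol
n(HCl) used in back-titration = 0.03670 × 0.3988 = 0.01464 mol
n(NaOH) left over = 0.01464 mol (1:1 ratio)
n(NaOH) consumed by analyte = 0.01785 − 0.01464 = 3.215 × 10^-3 mol
From the 1:2 ratio, n((NH4)2SO4) = 1/2 × 3.215 × 10^-3 = 1.608 × 10^-3 mol
mass of (NH4)2SO4 = 1.608 × 10^-3 × 132.14 = 0.2124 g

0.2124 g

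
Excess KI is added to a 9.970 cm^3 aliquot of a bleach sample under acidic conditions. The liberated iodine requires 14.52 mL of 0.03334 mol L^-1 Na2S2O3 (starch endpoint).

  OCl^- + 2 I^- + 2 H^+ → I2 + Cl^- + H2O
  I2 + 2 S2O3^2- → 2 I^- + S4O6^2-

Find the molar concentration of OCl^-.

n(S2O3^2-) = 0.01452 × 0.03334 = 4.841 × 10^-4 mol
n(I2) = n(S2O3^2-)/2 = 2.420 × 10^-4 mol
n(OCl^-) in the aliquot = 2.420 × 10^-4 mol (1:1 ratio)
[OCl^-] = 2.420 × 10^-4 / 0.009970 = 0.02428 mol/L

0.02428 mol/L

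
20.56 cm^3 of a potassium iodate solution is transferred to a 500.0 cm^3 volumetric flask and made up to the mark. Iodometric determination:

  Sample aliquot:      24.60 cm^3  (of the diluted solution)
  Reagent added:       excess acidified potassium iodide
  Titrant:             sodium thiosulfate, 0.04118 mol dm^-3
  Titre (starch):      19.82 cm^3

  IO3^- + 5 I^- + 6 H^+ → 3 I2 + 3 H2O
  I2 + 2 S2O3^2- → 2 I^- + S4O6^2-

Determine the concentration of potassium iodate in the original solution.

0.1345 mol/L

n(S2O3^2-) = 0.01982 × 0.04118 = 8.162 × 10^-4 mol
n(I2) = n(S2O3^2-)/2 = 4.081 × 10^-4 mol
From the 1:3 ratio, n(IO3^-) in the aliquot = 1/3 × 4.081 × 10^-4 = 1.360 × 10^-4 mol
[IO3^-]_dilute = 1.360 × 10^-4 / 0.02460 = 0.005530 mol/L
[IO3^-]_original = 0.005530 × 500.0/20.56 = 0.1345 mol/L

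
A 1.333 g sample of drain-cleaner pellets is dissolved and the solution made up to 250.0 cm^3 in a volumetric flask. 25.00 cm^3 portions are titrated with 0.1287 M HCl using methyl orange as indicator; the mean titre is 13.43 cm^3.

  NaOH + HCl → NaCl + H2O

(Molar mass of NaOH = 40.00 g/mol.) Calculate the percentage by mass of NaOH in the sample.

n(HCl) per titration = 0.01343 × 0.1287 = 1.728 × 10^-3 mol
n(NaOH) in each aliquot = 1.728 × 10^-3 mol (1:1 ratio)
n(NaOH) in the whole flask = 1.728 × 10^-3 × 250.0/25.00 = 0.01728 mol
mass of NaOH = 0.01728 × 40.00 = 0.6914 g
% NaOH = 0.6914 / 1.333 × 100 = 51.87 %

51.87 %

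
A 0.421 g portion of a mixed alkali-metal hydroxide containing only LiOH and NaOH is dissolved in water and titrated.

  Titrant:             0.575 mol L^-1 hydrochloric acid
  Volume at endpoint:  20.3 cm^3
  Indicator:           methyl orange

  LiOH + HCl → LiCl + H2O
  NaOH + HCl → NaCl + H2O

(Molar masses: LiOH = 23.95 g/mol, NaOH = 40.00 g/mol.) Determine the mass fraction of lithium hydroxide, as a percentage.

n(HCl) = 0.0203 × 0.575 = 0.0117 mol
Let x = n(LiOH), y = n(NaOH).
Titrant: 1x + 1y = 0.0117;  mass: 23.95x + 40.00y = 0.421
Solving, x = 2.86 × 10^-3 mol, y = 8.81 × 10^-3 mol
mass of LiOH = 2.86 × 10^-3 × 23.95 = 0.0685 g
% LiOH = 0.0685 / 0.421 × 100 = 16.3 %

16.3 %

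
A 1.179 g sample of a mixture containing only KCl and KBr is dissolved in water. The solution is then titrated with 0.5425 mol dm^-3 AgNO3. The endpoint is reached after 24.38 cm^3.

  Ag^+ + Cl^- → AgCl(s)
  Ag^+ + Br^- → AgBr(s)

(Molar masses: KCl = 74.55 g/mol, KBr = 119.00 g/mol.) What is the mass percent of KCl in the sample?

n(AgNO3) = 0.02438 × 0.5425 = 0.01323 mol
Let x = n(KCl), y = n(KBr).
Titrant: 1x + 1y = 0.01323;  mass: 74.55x + 119.00y = 1.179
Solving, x = 8.884 × 10^-3 mol, y = 4.342 × 10^-3 mol
mass of KCl = 8.884 × 10^-3 × 74.55 = 0.6623 g
% KCl = 0.6623 / 1.179 × 100 = 56.18 %

56.18 %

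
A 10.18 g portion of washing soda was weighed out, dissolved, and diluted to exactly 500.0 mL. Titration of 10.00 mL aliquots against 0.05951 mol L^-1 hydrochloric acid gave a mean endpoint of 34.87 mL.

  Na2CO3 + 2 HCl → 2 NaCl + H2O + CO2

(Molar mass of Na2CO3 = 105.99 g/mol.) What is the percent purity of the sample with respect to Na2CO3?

54.01 %

n(HCl) per titration = 0.03487 × 0.05951 = 2.075 × 10^-3 mol
From the 1:2 ratio, n(Na2CO3) in each aliquot = 1/2 × 2.075 × 10^-3 = 1.038 × 10^-3 mol
n(Na2CO3) in the whole flask = 1.038 × 10^-3 × 500.0/10.00 = 0.05188 mol
mass of Na2CO3 = 0.05188 × 105.99 = 5.499 g
% Na2CO3 = 5.499 / 10.18 × 100 = 54.01 %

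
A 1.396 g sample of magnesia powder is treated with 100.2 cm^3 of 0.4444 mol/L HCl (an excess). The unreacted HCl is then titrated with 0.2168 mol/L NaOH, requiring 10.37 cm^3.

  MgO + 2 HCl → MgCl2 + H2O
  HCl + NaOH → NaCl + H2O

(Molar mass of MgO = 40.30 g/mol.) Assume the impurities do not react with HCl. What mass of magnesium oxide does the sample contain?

n(HCl) added = 0.1002 × 0.4444 = 0.04453 mol
n(NaOH) used in back-titration = 0.01037 × 0.2168 = 2.248 × 10^-3 mol
n(HCl) left over = 2.248 × 10^-3 mol (1:1 ratio)
n(HCl) consumed by analyte = 0.04453 − 2.248 × 10^-3 = 0.04228 mol
From the 1:2 ratio, n(MgO) = 1/2 × 0.04228 = 0.02114 mol
mass of MgO = 0.02114 × 40.30 = 0.8520 g

0.8520 g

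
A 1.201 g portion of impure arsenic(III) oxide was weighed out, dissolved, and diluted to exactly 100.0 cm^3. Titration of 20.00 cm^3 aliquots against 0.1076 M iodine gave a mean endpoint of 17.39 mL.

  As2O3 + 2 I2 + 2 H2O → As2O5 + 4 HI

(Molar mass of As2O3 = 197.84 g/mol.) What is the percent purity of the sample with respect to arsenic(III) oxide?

77.06 %

n(I2) per titration = 0.01739 × 0.1076 = 1.871 × 10^-3 mol
From the 1:2 ratio, n(As2O3) in each aliquot = 1/2 × 1.871 × 10^-3 = 9.356 × 10^-4 mol
n(As2O3) in the whole flask = 9.356 × 10^-4 × 100.0/20.00 = 4.678 × 10^-3 mol
mass of As2O3 = 4.678 × 10^-3 × 197.84 = 0.9255 g
% As2O3 = 0.9255 / 1.201 × 100 = 77.06 %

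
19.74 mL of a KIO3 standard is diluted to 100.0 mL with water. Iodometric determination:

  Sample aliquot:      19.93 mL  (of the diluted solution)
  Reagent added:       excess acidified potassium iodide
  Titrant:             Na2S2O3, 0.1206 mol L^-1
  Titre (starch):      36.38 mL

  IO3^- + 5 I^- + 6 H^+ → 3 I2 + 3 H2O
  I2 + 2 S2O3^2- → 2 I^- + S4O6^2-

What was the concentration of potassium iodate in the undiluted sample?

n(S2O3^2-) = 0.03638 × 0.1206 = 4.387 × 10^-3 mol
n(I2) = n(S2O3^2-)/2 = 2.194 × 10^-3 mol
From the 1:3 ratio, n(IO3^-) in the aliquot = 1/3 × 2.194 × 10^-3 = 7.312 × 10^-4 mol
[IO3^-]_dilute = 7.312 × 10^-4 / 0.01993 = 0.03669 mol/L
[IO3^-]_original = 0.03669 × 100.0/19.74 = 0.1859 mol/L

0.1859 mol/L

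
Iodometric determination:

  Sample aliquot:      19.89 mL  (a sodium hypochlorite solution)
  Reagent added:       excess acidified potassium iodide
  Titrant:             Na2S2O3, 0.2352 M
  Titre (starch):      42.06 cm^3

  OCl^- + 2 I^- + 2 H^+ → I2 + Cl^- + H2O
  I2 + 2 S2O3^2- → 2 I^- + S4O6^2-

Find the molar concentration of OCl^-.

n(S2O3^2-) = 0.04206 × 0.2352 = 9.893 × 10^-3 mol
n(I2) = n(S2O3^2-)/2 = 4.946 × 10^-3 mol
n(OCl^-) in the aliquot = 4.946 × 10^-3 mol (1:1 ratio)
[OCl^-] = 4.946 × 10^-3 / 0.01989 = 0.2487 mol/L

0.2487 M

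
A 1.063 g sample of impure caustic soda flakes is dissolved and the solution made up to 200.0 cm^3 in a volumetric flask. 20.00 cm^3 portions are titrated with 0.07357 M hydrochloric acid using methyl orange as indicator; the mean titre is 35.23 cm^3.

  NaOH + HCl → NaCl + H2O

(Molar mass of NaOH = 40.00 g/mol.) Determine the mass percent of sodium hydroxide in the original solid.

97.53 %

n(HCl) per titration = 0.03523 × 0.07357 = 2.592 × 10^-3 mol
n(NaOH) in each aliquot = 2.592 × 10^-3 mol (1:1 ratio)
n(NaOH) in the whole flask = 2.592 × 10^-3 × 200.0/20.00 = 0.02592 mol
mass of NaOH = 0.02592 × 40.00 = 1.037 g
% NaOH = 1.037 / 1.063 × 100 = 97.53 %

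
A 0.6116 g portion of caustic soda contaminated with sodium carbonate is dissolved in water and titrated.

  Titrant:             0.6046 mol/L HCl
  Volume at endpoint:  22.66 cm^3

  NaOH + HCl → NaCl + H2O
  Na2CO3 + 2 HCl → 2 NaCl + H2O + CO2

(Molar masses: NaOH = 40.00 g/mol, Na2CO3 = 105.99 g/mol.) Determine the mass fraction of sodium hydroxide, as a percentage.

n(HCl) = 0.02266 × 0.6046 = 0.01370 mol
Let x = n(NaOH), y = n(Na2CO3).
Titrant: 1x + 2y = 0.01370;  mass: 40.00x + 105.99y = 0.6116
Solving, x = 8.807 × 10^-3 mol, y = 2.447 × 10^-3 mol
mass of NaOH = 8.807 × 10^-3 × 40.00 = 0.3523 g
% NaOH = 0.3523 / 0.6116 × 100 = 57.60 %

57.60 %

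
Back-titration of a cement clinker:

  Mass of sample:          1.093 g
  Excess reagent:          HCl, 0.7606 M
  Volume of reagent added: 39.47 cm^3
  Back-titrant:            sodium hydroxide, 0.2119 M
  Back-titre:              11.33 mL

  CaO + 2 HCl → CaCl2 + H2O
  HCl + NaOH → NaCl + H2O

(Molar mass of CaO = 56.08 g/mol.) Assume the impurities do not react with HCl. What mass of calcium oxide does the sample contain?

0.7745 g

n(HCl) added = 0.03947 × 0.7606 = 0.03002 mol
n(NaOH) used in back-titration = 0.01133 × 0.2119 = 2.401 × 10^-3 mol
n(HCl) left over = 2.401 × 10^-3 mol (1:1 ratio)
n(HCl) consumed by analyte = 0.03002 − 2.401 × 10^-3 = 0.02762 mol
From the 1:2 ratio, n(CaO) = 1/2 × 0.02762 = 0.01381 mol
mass of CaO = 0.01381 × 56.08 = 0.7745 g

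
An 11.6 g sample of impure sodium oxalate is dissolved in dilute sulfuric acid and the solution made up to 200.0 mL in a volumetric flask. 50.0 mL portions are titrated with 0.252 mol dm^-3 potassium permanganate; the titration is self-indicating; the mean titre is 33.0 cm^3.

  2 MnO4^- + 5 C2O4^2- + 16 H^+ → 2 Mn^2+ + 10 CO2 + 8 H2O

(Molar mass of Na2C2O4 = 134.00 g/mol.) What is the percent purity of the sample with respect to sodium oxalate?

n(KMnO4) per titration = 0.0330 × 0.252 = 8.32 × 10^-3 mol
From the 5:2 ratio, n(Na2C2O4) in each aliquot = 5/2 × 8.32 × 10^-3 = 0.0208 mol
n(Na2C2O4) in the whole flask = 0.0208 × 200.0/50.0 = 0.0832 mol
mass of Na2C2O4 = 0.0832 × 134.00 = 11.1 g
% Na2C2O4 = 11.1 / 11.6 × 100 = 96.1 %

96.1 %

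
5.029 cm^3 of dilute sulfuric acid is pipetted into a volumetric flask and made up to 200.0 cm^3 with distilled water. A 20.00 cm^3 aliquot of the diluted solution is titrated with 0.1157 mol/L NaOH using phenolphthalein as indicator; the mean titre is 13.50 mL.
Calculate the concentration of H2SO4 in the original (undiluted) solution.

H2SO4 + 2 NaOH → Na2SO4 + 2 H2O
n(NaOH) = 0.01350 × 0.1157 = 1.562 × 10^-3 mol
From the 1:2 ratio, n(H2SO4) in the aliquot = 1/2 × 1.562 × 10^-3 = 7.810 × 10^-4 mol
[H2SO4]_dilute = 7.810 × 10^-4 / 0.02000 = 0.03905 mol/L
Dilution factor = 200.0 / 5.029 = 39.77
[H2SO4]_stock = 0.03905 × 39.77 = 1.553 mol/L

1.553 mol/L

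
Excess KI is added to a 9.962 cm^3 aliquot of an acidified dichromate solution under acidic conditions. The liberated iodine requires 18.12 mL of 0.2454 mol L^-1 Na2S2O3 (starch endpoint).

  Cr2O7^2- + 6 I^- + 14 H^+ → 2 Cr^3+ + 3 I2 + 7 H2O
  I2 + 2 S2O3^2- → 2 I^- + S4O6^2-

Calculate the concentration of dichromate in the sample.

n(S2O3^2-) = 0.01812 × 0.2454 = 4.447 × 10^-3 mol
n(I2) = n(S2O3^2-)/2 = 2.223 × 10^-3 mol
From the 1:3 ratio, n(Cr2O7^2-) in the aliquot = 1/3 × 2.223 × 10^-3 = 7.411 × 10^-4 mol
[Cr2O7^2-] = 7.411 × 10^-4 / 0.009962 = 0.07439 mol/L

0.07439 mol/L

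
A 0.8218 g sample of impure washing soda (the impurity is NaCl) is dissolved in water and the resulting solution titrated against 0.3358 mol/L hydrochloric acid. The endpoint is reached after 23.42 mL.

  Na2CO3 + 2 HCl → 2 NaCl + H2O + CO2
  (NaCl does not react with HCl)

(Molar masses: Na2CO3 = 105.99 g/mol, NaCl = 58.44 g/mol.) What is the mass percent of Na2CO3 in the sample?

50.71 %

n(HCl) = 0.02342 × 0.3358 = 7.864 × 10^-3 mol
Let x = n(Na2CO3), y = n(NaCl).
Titrant: 2x = 7.864 × 10^-3;  mass: 105.99x + 58.44y = 0.8218
Solving, x = 3.932 × 10^-3 mol, y = 6.931 × 10^-3 mol
mass of Na2CO3 = 3.932 × 10^-3 × 105.99 = 0.4168 g
% Na2CO3 = 0.4168 / 0.8218 × 100 = 50.71 %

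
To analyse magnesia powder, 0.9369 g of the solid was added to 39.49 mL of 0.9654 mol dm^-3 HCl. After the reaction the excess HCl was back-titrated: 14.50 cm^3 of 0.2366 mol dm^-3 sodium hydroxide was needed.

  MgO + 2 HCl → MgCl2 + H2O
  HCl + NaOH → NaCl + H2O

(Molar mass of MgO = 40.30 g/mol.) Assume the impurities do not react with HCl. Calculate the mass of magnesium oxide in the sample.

0.6991 g

n(HCl) added = 0.03949 × 0.9654 = 0.03812 mol
n(NaOH) used in back-titration = 0.01450 × 0.2366 = 3.431 × 10^-3 mol
n(HCl) left over = 3.431 × 10^-3 mol (1:1 ratio)
n(HCl) consumed by analyte = 0.03812 − 3.431 × 10^-3 = 0.03469 mol
From the 1:2 ratio, n(MgO) = 1/2 × 0.03469 = 0.01735 mol
mass of MgO = 0.01735 × 40.30 = 0.6991 g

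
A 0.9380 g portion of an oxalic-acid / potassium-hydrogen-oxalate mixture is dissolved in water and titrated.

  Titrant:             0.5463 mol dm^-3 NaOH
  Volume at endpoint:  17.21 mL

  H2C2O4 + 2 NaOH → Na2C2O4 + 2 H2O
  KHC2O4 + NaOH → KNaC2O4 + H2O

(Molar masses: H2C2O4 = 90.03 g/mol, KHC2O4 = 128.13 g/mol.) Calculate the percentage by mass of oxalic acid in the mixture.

n(NaOH) = 0.01721 × 0.5463 = 9.402 × 10^-3 mol
Let x = n(H2C2O4), y = n(KHC2O4).
Titrant: 2x + 1y = 9.402 × 10^-3;  mass: 90.03x + 128.13y = 0.9380
Solving, x = 1.604 × 10^-3 mol, y = 6.194 × 10^-3 mol
mass of H2C2O4 = 1.604 × 10^-3 × 90.03 = 0.1444 g
% H2C2O4 = 0.1444 / 0.9380 × 100 = 15.40 %

15.40 %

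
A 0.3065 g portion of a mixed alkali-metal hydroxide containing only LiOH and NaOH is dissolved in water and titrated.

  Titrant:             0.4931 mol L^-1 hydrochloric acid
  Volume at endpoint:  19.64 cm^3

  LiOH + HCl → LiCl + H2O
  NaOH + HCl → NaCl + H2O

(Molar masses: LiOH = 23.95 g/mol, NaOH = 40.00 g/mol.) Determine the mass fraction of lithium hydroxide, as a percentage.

n(HCl) = 0.01964 × 0.4931 = 9.684 × 10^-3 mol
Let x = n(LiOH), y = n(NaOH).
Titrant: 1x + 1y = 9.684 × 10^-3;  mass: 23.95x + 40.00y = 0.3065
Solving, x = 5.039 × 10^-3 mol, y = 4.645 × 10^-3 mol
mass of LiOH = 5.039 × 10^-3 × 23.95 = 0.1207 g
% LiOH = 0.1207 / 0.3065 × 100 = 39.38 %

39.38 %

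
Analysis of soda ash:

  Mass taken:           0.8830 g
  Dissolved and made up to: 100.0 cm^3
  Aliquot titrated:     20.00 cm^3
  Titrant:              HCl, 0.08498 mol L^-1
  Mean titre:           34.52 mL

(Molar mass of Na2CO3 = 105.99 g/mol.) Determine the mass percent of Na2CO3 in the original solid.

Na2CO3 + 2 HCl → 2 NaCl + H2O + CO2
n(HCl) per titration = 0.03452 × 0.08498 = 2.934 × 10^-3 mol
From the 1:2 ratio, n(Na2CO3) in each aliquot = 1/2 × 2.934 × 10^-3 = 1.467 × 10^-3 mol
n(Na2CO3) in the whole flask = 1.467 × 10^-3 × 100.0/20.00 = 7.334 × 10^-3 mol
mass of Na2CO3 = 7.334 × 10^-3 × 105.99 = 0.7773 g
% Na2CO3 = 0.7773 / 0.8830 × 100 = 88.03 %

88.03 %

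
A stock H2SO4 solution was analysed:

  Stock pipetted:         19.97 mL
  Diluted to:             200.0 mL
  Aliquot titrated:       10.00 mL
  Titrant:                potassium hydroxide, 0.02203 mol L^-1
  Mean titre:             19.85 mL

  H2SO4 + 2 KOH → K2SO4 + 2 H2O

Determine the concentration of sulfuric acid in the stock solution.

n(KOH) = 0.01985 × 0.02203 = 4.373 × 10^-4 mol
From the 1:2 ratio, n(H2SO4) in the aliquot = 1/2 × 4.373 × 10^-4 = 2.186 × 10^-4 mol
[H2SO4]_dilute = 2.186 × 10^-4 / 0.01000 = 0.02186 mol/L
Dilution factor = 200.0 / 19.97 = 10.02
[H2SO4]_stock = 0.02186 × 10.02 = 0.2190 mol/L

0.2190 mol/L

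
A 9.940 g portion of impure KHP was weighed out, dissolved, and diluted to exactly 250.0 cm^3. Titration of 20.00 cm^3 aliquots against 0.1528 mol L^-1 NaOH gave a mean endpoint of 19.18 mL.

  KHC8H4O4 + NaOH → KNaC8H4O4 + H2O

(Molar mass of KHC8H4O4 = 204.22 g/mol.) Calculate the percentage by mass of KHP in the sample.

n(NaOH) per titration = 0.01918 × 0.1528 = 2.931 × 10^-3 mol
n(KHC8H4O4) in each aliquot = 2.931 × 10^-3 mol (1:1 ratio)
n(KHC8H4O4) in the whole flask = 2.931 × 10^-3 × 250.0/20.00 = 0.03663 mol
mass of KHC8H4O4 = 0.03663 × 204.22 = 7.481 g
% KHC8H4O4 = 7.481 / 9.940 × 100 = 75.27 %

75.27 %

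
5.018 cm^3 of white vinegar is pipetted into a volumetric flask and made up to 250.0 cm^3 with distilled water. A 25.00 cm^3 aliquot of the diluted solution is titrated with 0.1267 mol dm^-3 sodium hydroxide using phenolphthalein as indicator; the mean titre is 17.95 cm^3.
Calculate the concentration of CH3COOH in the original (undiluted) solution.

4.532 mol/L

CH3COOH + NaOH → CH3COONa + H2O
n(NaOH) = 0.01795 × 0.1267 = 2.274 × 10^-3 mol
n(CH3COOH) in the aliquot = 2.274 × 10^-3 mol (1:1 ratio)
[CH3COOH]_dilute = 2.274 × 10^-3 / 0.02500 = 0.09097 mol/L
Dilution factor = 250.0 / 5.018 = 49.82
[CH3COOH]_stock = 0.09097 × 49.82 = 4.532 mol/L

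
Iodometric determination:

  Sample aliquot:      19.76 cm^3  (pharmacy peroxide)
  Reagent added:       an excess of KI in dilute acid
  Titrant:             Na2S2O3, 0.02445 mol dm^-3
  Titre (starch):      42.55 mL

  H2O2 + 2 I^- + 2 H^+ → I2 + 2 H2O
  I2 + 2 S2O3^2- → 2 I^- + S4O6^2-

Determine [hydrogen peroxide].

0.02632 mol/L

n(S2O3^2-) = 0.04255 × 0.02445 = 1.040 × 10^-3 mol
n(I2) = n(S2O3^2-)/2 = 5.202 × 10^-4 mol
n(H2O2) in the aliquot = 5.202 × 10^-4 mol (1:1 ratio)
[H2O2] = 5.202 × 10^-4 / 0.01976 = 0.02632 mol/L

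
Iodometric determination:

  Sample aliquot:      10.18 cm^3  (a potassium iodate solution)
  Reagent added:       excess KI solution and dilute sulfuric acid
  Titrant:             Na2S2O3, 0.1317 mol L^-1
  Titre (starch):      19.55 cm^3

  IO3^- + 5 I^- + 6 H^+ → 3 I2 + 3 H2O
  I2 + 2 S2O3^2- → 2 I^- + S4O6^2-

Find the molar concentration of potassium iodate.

n(S2O3^2-) = 0.01955 × 0.1317 = 2.575 × 10^-3 mol
n(I2) = n(S2O3^2-)/2 = 1.287 × 10^-3 mol
From the 1:3 ratio, n(IO3^-) in the aliquot = 1/3 × 1.287 × 10^-3 = 4.291 × 10^-4 mol
[IO3^-] = 4.291 × 10^-4 / 0.01018 = 0.04215 mol/L

0.04215 mol/L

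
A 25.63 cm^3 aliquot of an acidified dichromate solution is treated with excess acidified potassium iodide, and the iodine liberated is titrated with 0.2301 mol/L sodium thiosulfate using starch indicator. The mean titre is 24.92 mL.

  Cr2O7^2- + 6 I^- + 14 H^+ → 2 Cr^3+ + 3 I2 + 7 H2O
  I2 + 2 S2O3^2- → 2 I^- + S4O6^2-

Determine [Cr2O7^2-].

n(S2O3^2-) = 0.02492 × 0.2301 = 5.734 × 10^-3 mol
n(I2) = n(S2O3^2-)/2 = 2.867 × 10^-3 mol
From the 1:3 ratio, n(Cr2O7^2-) in the aliquot = 1/3 × 2.867 × 10^-3 = 9.557 × 10^-4 mol
[Cr2O7^2-] = 9.557 × 10^-4 / 0.02563 = 0.03729 mol/L

0.03729 mol/L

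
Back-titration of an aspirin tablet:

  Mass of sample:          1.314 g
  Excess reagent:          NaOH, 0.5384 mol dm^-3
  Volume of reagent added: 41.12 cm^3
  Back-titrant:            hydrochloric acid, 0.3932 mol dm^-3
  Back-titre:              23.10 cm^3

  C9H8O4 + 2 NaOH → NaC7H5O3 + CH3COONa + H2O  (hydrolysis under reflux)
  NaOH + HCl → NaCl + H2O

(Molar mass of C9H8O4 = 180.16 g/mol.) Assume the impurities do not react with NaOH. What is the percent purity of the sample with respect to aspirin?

n(NaOH) added = 0.04112 × 0.5384 = 0.02214 mol
n(HCl) used in back-titration = 0.02310 × 0.3932 = 9.083 × 10^-3 mol
n(NaOH) left over = 9.083 × 10^-3 mol (1:1 ratio)
n(NaOH) consumed by analyte = 0.02214 − 9.083 × 10^-3 = 0.01306 mol
From the 1:2 ratio, n(C9H8O4) = 1/2 × 0.01306 = 6.528 × 10^-3 mol
mass of C9H8O4 = 6.528 × 10^-3 × 180.16 = 1.176 g
% C9H8O4 = 1.176 / 1.314 × 100 = 89.50 %

89.50 %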